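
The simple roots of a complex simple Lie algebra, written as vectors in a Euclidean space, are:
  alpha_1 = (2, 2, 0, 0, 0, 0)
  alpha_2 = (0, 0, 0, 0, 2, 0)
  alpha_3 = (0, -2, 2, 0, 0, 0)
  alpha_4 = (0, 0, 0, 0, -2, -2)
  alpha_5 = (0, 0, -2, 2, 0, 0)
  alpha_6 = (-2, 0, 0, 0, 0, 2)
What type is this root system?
Compute the Cartan integers a_ij = 2(alpha_i, alpha_j)/(alpha_j, alpha_j); the resulting 6x6 Cartan matrix is
[[2, 0, -1, 0, 0, -1], [0, 2, 0, -1, 0, 0], [-1, 0, 2, 0, -1, 0], [0, -2, 0, 2, 0, -1], [0, 0, -1, 0, 2, 0], [-1, 0, 0, -1, 0, 2]].
The roots have two lengths (squared-length ratio 2:1); the short ones are alpha_{2}. The associated Dynkin diagram is a chain of 6 nodes with a double edge at one end; the terminal node there is the unique short simple root (B_6), so the type is B_6 (the algebra so(13)).

B6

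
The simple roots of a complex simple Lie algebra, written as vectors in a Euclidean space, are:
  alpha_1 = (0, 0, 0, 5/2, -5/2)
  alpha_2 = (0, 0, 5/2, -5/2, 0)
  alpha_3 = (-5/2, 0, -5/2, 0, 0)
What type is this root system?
A_3

Compute the Cartan integers a_ij = 2(alpha_i, alpha_j)/(alpha_j, alpha_j); the resulting 3x3 Cartan matrix is
[[2, -1, 0], [-1, 2, -1], [0, -1, 2]].
All simple roots have the same length, so the diagram is simply laced. The associated Dynkin diagram is a chain of 3 nodes with single edges (A_3), so the type is A_3 (the algebra sl(4)).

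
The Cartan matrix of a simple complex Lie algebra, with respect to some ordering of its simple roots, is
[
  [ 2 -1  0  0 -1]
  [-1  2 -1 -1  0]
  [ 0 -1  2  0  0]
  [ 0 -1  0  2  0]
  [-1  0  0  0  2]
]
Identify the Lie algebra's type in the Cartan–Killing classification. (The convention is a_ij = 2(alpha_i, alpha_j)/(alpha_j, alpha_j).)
type D_5

The matrix has rank 5 with 2's on the diagonal. Reading the off-diagonal entries as Dynkin edges (a single edge where a_ij = a_ji = -1; a double or triple edge where a_ij * a_ji = 2 or 3), the diagram is a chain of 3 nodes with a fork of two nodes at one end (D_5). One simple-root ordering that puts it in standard form is (alpha_5, alpha_1, alpha_2, alpha_3, alpha_4). So the algebra is type D_5, i.e. so(10).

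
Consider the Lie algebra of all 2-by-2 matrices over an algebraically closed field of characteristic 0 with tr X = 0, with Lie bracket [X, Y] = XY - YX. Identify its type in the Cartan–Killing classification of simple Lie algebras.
type A_1

This is sl(2), which has dimension 2^2 - 1 = 3 and rank 2 - 1 = 1 (a Cartan subalgebra is the diagonal traceless matrices). In the classification of classical Lie algebras, the special linear algebra sl(n+1) has type A_n; here n = 1, so the Dynkin diagram is a chain of 1 nodes with single edges (A_1). Hence the type is A_1.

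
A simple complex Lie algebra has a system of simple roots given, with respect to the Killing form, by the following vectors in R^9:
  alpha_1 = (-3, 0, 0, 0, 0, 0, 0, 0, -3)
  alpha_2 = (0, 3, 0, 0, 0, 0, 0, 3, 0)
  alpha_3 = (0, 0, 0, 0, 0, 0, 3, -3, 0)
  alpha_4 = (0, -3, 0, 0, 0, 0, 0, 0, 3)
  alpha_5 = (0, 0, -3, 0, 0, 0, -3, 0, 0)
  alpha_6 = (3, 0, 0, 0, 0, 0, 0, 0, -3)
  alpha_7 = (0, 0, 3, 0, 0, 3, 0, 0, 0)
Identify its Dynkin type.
Compute the Cartan integers a_ij = 2(alpha_i, alpha_j)/(alpha_j, alpha_j); the resulting 7x7 Cartan matrix is
[[2, 0, 0, -1, 0, 0, 0], [0, 2, -1, -1, 0, 0, 0], [0, -1, 2, 0, -1, 0, 0], [-1, -1, 0, 2, 0, -1, 0], [0, 0, -1, 0, 2, 0, -1], [0, 0, 0, -1, 0, 2, 0], [0, 0, 0, 0, -1, 0, 2]].
All simple roots have the same length, so the diagram is simply laced. The associated Dynkin diagram is a chain of 5 nodes with a fork of two nodes at one end (D_7), so the type is D_7 (the algebra so(14)).

D7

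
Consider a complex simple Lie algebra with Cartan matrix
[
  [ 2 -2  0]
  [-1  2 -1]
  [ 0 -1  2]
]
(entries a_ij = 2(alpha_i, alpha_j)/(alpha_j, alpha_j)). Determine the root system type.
C_3 (sp(6))

The matrix has rank 3 with 2's on the diagonal. Reading the off-diagonal entries as Dynkin edges (a single edge where a_ij = a_ji = -1; a double or triple edge where a_ij * a_ji = 2 or 3), the diagram is a chain of 3 nodes with a double edge at one end; the terminal node there is the unique long simple root (C_3). One simple-root ordering that puts it in standard form is (alpha_3, alpha_2, alpha_1). So the algebra is type C_3, i.e. sp(6).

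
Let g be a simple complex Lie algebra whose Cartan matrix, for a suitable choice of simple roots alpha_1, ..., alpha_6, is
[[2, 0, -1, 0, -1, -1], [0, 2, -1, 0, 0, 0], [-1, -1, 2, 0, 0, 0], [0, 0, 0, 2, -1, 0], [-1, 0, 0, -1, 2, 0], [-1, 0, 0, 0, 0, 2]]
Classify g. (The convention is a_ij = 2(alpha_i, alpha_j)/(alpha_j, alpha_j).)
E_6

The matrix has rank 6 with 2's on the diagonal. Reading the off-diagonal entries as Dynkin edges (a single edge where a_ij = a_ji = -1; a double or triple edge where a_ij * a_ji = 2 or 3), the diagram is a chain of 5 nodes with one extra node attached to the third node from one end (E_6). One simple-root ordering that puts it in standard form is (alpha_4, alpha_6, alpha_5, alpha_1, alpha_3, alpha_2). So the algebra is type E_6.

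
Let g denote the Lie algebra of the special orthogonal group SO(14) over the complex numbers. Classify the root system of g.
D_7

This is so(14) with 14 even, which has dimension 14(14-1)/2 = 91 and rank 14/2 = 7. In the classification of classical Lie algebras, the orthogonal algebra so(2n) in an even number of variables has type D_n; here n = 7, so the Dynkin diagram is a chain of 5 nodes with a fork of two nodes at one end (D_7). Hence the type is D_7.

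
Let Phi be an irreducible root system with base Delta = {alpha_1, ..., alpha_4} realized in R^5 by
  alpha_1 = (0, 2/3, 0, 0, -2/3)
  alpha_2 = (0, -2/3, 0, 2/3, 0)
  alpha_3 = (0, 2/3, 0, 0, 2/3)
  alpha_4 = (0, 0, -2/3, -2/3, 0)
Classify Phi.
Compute the Cartan integers a_ij = 2(alpha_i, alpha_j)/(alpha_j, alpha_j); the resulting 4x4 Cartan matrix is
[[2, -1, 0, 0], [-1, 2, -1, -1], [0, -1, 2, 0], [0, -1, 0, 2]].
All simple roots have the same length, so the diagram is simply laced. The associated Dynkin diagram is a chain of 2 nodes with a fork of two nodes at one end (D_4), so the type is D_4 (the algebra so(8)).

type D_4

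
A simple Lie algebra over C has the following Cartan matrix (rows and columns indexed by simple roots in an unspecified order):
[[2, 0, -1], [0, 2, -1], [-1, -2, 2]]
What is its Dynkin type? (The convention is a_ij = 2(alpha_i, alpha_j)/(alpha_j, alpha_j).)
The matrix has rank 3 with 2's on the diagonal. Reading the off-diagonal entries as Dynkin edges (a single edge where a_ij = a_ji = -1; a double or triple edge where a_ij * a_ji = 2 or 3), the diagram is a chain of 3 nodes with a double edge at one end; the terminal node there is the unique short simple root (B_3). One simple-root ordering that puts it in standard form is (alpha_1, alpha_3, alpha_2). So the algebra is type B_3, i.e. so(7).

type B_3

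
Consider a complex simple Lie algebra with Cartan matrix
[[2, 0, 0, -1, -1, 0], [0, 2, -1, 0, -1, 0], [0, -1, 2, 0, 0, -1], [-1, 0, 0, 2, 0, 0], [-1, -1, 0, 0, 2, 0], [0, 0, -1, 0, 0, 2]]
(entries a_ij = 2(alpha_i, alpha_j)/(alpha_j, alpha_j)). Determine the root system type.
The matrix has rank 6 with 2's on the diagonal. Reading the off-diagonal entries as Dynkin edges (a single edge where a_ij = a_ji = -1; a double or triple edge where a_ij * a_ji = 2 or 3), the diagram is a chain of 6 nodes with single edges (A_6). One simple-root ordering that puts it in standard form is (alpha_6, alpha_3, alpha_2, alpha_5, alpha_1, alpha_4). So the algebra is type A_6, i.e. sl(7).

A_6 (sl(7))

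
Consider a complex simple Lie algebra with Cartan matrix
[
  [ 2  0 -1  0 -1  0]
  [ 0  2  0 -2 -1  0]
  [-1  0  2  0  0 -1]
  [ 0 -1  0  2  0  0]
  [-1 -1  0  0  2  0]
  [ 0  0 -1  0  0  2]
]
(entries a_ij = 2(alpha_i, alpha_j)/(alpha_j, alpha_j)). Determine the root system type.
B6

The matrix has rank 6 with 2's on the diagonal. Reading the off-diagonal entries as Dynkin edges (a single edge where a_ij = a_ji = -1; a double or triple edge where a_ij * a_ji = 2 or 3), the diagram is a chain of 6 nodes with a double edge at one end; the terminal node there is the unique short simple root (B_6). One simple-root ordering that puts it in standard form is (alpha_6, alpha_3, alpha_1, alpha_5, alpha_2, alpha_4). So the algebra is type B_6, i.e. so(13).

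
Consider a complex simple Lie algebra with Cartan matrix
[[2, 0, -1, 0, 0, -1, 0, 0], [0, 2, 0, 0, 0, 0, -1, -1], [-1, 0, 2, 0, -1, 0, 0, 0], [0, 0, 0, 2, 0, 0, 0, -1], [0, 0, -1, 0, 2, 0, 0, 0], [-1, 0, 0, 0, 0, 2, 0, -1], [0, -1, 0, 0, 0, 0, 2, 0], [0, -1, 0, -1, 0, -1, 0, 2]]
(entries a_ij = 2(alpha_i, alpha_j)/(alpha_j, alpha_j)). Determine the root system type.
The matrix has rank 8 with 2's on the diagonal. Reading the off-diagonal entries as Dynkin edges (a single edge where a_ij = a_ji = -1; a double or triple edge where a_ij * a_ji = 2 or 3), the diagram is a chain of 7 nodes with one extra node attached to the third node from one end (E_8). One simple-root ordering that puts it in standard form is (alpha_7, alpha_4, alpha_2, alpha_8, alpha_6, alpha_1, alpha_3, alpha_5). So the algebra is type E_8.

E_8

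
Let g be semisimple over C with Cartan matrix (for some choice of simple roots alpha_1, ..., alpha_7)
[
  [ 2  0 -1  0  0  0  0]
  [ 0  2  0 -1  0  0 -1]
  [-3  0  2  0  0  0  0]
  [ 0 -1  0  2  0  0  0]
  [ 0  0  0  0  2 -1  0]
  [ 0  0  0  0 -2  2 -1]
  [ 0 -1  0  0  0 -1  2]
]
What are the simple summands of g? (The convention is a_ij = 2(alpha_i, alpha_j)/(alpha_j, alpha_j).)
B_5 (so(11)) ⊕ G_2

The diagram associated to this matrix has two connected components: the simple roots {alpha_2, alpha_4, alpha_5, alpha_6, alpha_7} form a chain of 5 nodes with a double edge at one end; the terminal node there is the unique short simple root (B_5), and {alpha_1, alpha_3} form two nodes joined by a triple edge (G_2). A semisimple Lie algebra decomposes uniquely as the direct sum of simple ideals, one per connected component of its Dynkin diagram, so g ≅ B_5 ⊕ G_2 (dimension 55 + 14 = 69).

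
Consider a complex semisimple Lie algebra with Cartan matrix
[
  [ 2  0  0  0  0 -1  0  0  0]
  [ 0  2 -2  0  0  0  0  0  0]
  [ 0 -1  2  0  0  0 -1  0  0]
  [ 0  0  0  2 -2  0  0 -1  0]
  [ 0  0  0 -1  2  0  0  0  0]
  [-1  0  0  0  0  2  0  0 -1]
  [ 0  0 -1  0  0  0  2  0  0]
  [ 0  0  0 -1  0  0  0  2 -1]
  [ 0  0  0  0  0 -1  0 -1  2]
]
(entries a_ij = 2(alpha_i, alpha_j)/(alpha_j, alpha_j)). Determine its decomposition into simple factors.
The diagram associated to this matrix has two connected components: the simple roots {alpha_1, alpha_4, alpha_5, alpha_6, alpha_8, alpha_9} form a chain of 6 nodes with a double edge at one end; the terminal node there is the unique short simple root (B_6), and {alpha_2, alpha_3, alpha_7} form a chain of 3 nodes with a double edge at one end; the terminal node there is the unique long simple root (C_3). A semisimple Lie algebra decomposes uniquely as the direct sum of simple ideals, one per connected component of its Dynkin diagram, so g ≅ B_6 ⊕ C_3 (dimension 78 + 21 = 99).

B6 ⊕ C3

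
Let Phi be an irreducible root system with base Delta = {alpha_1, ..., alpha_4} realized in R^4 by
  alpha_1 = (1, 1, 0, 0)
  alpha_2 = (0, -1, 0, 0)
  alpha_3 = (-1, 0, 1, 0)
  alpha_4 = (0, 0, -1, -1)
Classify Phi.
B_4 (so(9))

Compute the Cartan integers a_ij = 2(alpha_i, alpha_j)/(alpha_j, alpha_j); the resulting 4x4 Cartan matrix is
[[2, -2, -1, 0], [-1, 2, 0, 0], [-1, 0, 2, -1], [0, 0, -1, 2]].
The roots have two lengths (squared-length ratio 2:1); the short ones are alpha_{2}. The associated Dynkin diagram is a chain of 4 nodes with a double edge at one end; the terminal node there is the unique short simple root (B_4), so the type is B_4 (the algebra so(9)).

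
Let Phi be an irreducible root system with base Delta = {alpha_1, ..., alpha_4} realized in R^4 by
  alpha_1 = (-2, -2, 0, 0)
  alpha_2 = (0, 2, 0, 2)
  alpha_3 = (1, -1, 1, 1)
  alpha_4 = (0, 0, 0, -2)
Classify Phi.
F_4

Compute the Cartan integers a_ij = 2(alpha_i, alpha_j)/(alpha_j, alpha_j); the resulting 4x4 Cartan matrix is
[[2, -1, 0, 0], [-1, 2, 0, -2], [0, 0, 2, -1], [0, -1, -1, 2]].
The roots have two lengths (squared-length ratio 2:1); the short ones are alpha_{3,4}. The associated Dynkin diagram is a chain of 4 nodes with a double edge between the middle two (F_4), so the type is F_4.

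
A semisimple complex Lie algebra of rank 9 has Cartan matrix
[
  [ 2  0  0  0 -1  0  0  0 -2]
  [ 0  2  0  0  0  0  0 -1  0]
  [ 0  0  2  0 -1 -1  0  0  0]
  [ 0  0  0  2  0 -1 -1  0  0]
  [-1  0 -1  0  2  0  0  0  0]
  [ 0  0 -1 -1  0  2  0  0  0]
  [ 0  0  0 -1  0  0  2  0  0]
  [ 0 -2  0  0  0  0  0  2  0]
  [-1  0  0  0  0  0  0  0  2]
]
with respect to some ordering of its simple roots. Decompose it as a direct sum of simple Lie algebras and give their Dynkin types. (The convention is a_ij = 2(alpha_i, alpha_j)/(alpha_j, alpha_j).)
The diagram associated to this matrix has two connected components: the simple roots {alpha_2, alpha_8} form a chain of 2 nodes with a double edge at one end; the terminal node there is the unique short simple root (B_2), and {alpha_1, alpha_3, alpha_4, alpha_5, alpha_6, alpha_7, alpha_9} form a chain of 7 nodes with a double edge at one end; the terminal node there is the unique short simple root (B_7). A semisimple Lie algebra decomposes uniquely as the direct sum of simple ideals, one per connected component of its Dynkin diagram, so g ≅ B_2 ⊕ B_7 (dimension 10 + 105 = 115).

B_2 ⊕ B_7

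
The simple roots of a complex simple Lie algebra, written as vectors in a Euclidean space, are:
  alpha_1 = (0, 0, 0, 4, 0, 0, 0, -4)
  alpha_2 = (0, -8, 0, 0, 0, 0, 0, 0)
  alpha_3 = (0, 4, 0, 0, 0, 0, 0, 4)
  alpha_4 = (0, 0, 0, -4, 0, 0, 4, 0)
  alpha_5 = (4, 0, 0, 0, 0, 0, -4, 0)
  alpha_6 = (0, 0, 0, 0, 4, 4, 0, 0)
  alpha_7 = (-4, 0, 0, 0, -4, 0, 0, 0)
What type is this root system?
C_7

Compute the Cartan integers a_ij = 2(alpha_i, alpha_j)/(alpha_j, alpha_j); the resulting 7x7 Cartan matrix is
[[2, 0, -1, -1, 0, 0, 0], [0, 2, -2, 0, 0, 0, 0], [-1, -1, 2, 0, 0, 0, 0], [-1, 0, 0, 2, -1, 0, 0], [0, 0, 0, -1, 2, 0, -1], [0, 0, 0, 0, 0, 2, -1], [0, 0, 0, 0, -1, -1, 2]].
The roots have two lengths (squared-length ratio 2:1); the short ones are alpha_{1,3,4,5,6,7}. The associated Dynkin diagram is a chain of 7 nodes with a double edge at one end; the terminal node there is the unique long simple root (C_7), so the type is C_7 (the algebra sp(14)).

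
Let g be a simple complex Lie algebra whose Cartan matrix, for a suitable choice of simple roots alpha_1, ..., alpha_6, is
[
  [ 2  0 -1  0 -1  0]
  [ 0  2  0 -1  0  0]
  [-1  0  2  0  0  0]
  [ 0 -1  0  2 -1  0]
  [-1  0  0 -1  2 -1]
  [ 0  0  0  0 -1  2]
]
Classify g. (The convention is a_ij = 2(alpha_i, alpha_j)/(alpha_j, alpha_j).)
The matrix has rank 6 with 2's on the diagonal. Reading the off-diagonal entries as Dynkin edges (a single edge where a_ij = a_ji = -1; a double or triple edge where a_ij * a_ji = 2 or 3), the diagram is a chain of 5 nodes with one extra node attached to the third node from one end (E_6). One simple-root ordering that puts it in standard form is (alpha_3, alpha_6, alpha_1, alpha_5, alpha_4, alpha_2). So the algebra is type E_6.

E_6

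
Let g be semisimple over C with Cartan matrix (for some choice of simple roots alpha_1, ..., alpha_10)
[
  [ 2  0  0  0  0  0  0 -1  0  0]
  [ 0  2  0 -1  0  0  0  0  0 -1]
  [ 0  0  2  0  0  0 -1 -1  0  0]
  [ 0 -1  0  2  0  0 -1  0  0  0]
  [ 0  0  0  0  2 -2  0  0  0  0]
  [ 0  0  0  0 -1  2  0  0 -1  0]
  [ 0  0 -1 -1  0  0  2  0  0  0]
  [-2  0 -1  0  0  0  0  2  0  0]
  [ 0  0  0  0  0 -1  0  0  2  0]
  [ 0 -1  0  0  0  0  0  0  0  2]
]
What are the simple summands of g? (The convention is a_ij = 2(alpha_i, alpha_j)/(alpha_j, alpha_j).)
The diagram associated to this matrix has two connected components: the simple roots {alpha_1, alpha_2, alpha_3, alpha_4, alpha_7, alpha_8, alpha_10} form a chain of 7 nodes with a double edge at one end; the terminal node there is the unique short simple root (B_7), and {alpha_5, alpha_6, alpha_9} form a chain of 3 nodes with a double edge at one end; the terminal node there is the unique long simple root (C_3). A semisimple Lie algebra decomposes uniquely as the direct sum of simple ideals, one per connected component of its Dynkin diagram, so g ≅ B_7 ⊕ C_3 (dimension 105 + 21 = 126).

B_7 (so(15)) ⊕ C_3 (sp(6))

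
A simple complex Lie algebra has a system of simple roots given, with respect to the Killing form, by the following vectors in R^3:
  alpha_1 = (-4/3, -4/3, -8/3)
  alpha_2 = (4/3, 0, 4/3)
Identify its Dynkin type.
G_2

Compute the Cartan integers a_ij = 2(alpha_i, alpha_j)/(alpha_j, alpha_j); the resulting 2x2 Cartan matrix is
[[2, -3], [-1, 2]].
The roots have two lengths (squared-length ratio 3:1); the short ones are alpha_{2}. The associated Dynkin diagram is two nodes joined by a triple edge (G_2), so the type is G_2.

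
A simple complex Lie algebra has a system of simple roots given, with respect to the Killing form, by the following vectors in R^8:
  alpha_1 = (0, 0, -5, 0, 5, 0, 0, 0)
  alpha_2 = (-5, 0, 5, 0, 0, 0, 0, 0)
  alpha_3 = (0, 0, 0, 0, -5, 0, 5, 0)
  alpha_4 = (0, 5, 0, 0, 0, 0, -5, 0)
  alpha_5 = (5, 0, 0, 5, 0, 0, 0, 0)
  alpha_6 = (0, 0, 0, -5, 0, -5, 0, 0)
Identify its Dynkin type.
Compute the Cartan integers a_ij = 2(alpha_i, alpha_j)/(alpha_j, alpha_j); the resulting 6x6 Cartan matrix is
[[2, -1, -1, 0, 0, 0], [-1, 2, 0, 0, -1, 0], [-1, 0, 2, -1, 0, 0], [0, 0, -1, 2, 0, 0], [0, -1, 0, 0, 2, -1], [0, 0, 0, 0, -1, 2]].
All simple roots have the same length, so the diagram is simply laced. The associated Dynkin diagram is a chain of 6 nodes with single edges (A_6), so the type is A_6 (the algebra sl(7)).

A_6 (sl(7))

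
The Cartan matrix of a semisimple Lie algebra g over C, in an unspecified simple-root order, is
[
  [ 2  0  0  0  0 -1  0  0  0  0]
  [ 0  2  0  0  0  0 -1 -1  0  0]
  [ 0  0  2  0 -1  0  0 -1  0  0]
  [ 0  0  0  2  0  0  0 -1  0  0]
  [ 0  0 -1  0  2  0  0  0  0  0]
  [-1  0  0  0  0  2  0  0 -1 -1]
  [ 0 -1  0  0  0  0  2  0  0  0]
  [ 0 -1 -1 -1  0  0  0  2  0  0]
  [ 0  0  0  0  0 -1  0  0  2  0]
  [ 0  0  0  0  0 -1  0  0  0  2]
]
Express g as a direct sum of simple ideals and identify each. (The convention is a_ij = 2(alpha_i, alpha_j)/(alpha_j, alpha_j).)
D4 + E6

The diagram associated to this matrix has two connected components: the simple roots {alpha_1, alpha_6, alpha_9, alpha_10} form a chain of 2 nodes with a fork of two nodes at one end (D_4), and {alpha_2, alpha_3, alpha_4, alpha_5, alpha_7, alpha_8} form a chain of 5 nodes with one extra node attached to the third node from one end (E_6). A semisimple Lie algebra decomposes uniquely as the direct sum of simple ideals, one per connected component of its Dynkin diagram, so g ≅ D_4 ⊕ E_6 (dimension 28 + 78 = 106).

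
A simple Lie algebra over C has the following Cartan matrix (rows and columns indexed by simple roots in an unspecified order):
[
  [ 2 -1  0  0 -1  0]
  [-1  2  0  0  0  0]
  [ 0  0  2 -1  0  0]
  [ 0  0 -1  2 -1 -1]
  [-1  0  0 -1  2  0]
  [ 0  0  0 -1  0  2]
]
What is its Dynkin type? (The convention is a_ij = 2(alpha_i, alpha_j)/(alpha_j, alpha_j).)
The matrix has rank 6 with 2's on the diagonal. Reading the off-diagonal entries as Dynkin edges (a single edge where a_ij = a_ji = -1; a double or triple edge where a_ij * a_ji = 2 or 3), the diagram is a chain of 4 nodes with a fork of two nodes at one end (D_6). One simple-root ordering that puts it in standard form is (alpha_2, alpha_1, alpha_5, alpha_4, alpha_6, alpha_3). So the algebra is type D_6, i.e. so(12).

type D_6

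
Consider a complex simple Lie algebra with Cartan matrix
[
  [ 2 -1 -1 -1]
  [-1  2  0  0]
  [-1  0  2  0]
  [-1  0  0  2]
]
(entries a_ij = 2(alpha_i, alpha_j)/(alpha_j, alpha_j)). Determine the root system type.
type D_4

The matrix has rank 4 with 2's on the diagonal. Reading the off-diagonal entries as Dynkin edges (a single edge where a_ij = a_ji = -1; a double or triple edge where a_ij * a_ji = 2 or 3), the diagram is a chain of 2 nodes with a fork of two nodes at one end (D_4). One simple-root ordering that puts it in standard form is (alpha_2, alpha_1, alpha_3, alpha_4). So the algebra is type D_4, i.e. so(8).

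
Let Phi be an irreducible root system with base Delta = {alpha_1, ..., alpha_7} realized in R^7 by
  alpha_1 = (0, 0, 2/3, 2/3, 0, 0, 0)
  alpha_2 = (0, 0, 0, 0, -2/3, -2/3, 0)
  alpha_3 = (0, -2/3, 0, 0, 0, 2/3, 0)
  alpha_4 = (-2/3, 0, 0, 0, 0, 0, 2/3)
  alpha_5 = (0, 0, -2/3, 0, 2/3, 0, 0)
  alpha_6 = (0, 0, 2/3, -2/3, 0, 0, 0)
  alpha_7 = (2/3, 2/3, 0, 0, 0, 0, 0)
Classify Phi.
type D_7

Compute the Cartan integers a_ij = 2(alpha_i, alpha_j)/(alpha_j, alpha_j); the resulting 7x7 Cartan matrix is
[[2, 0, 0, 0, -1, 0, 0], [0, 2, -1, 0, -1, 0, 0], [0, -1, 2, 0, 0, 0, -1], [0, 0, 0, 2, 0, 0, -1], [-1, -1, 0, 0, 2, -1, 0], [0, 0, 0, 0, -1, 2, 0], [0, 0, -1, -1, 0, 0, 2]].
All simple roots have the same length, so the diagram is simply laced. The associated Dynkin diagram is a chain of 5 nodes with a fork of two nodes at one end (D_7), so the type is D_7 (the algebra so(14)).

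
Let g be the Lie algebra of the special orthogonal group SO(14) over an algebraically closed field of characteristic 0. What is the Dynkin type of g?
type D_7

This is so(14) with 14 even, which has dimension 14(14-1)/2 = 91 and rank 14/2 = 7. In the classification of classical Lie algebras, the orthogonal algebra so(2n) in an even number of variables has type D_n; here n = 7, so the Dynkin diagram is a chain of 5 nodes with a fork of two nodes at one end (D_7). Hence the type is D_7.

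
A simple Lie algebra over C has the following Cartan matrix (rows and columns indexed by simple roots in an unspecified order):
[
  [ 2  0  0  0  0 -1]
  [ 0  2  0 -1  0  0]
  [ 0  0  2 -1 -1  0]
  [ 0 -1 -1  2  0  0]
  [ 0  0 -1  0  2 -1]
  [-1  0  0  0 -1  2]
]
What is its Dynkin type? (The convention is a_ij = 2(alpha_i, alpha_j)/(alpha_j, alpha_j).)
A_6 (sl(7))

The matrix has rank 6 with 2's on the diagonal. Reading the off-diagonal entries as Dynkin edges (a single edge where a_ij = a_ji = -1; a double or triple edge where a_ij * a_ji = 2 or 3), the diagram is a chain of 6 nodes with single edges (A_6). One simple-root ordering that puts it in standard form is (alpha_1, alpha_6, alpha_5, alpha_3, alpha_4, alpha_2). So the algebra is type A_6, i.e. sl(7).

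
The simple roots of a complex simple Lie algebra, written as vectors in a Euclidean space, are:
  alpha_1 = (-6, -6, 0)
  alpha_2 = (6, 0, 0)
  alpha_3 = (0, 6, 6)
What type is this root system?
Compute the Cartan integers a_ij = 2(alpha_i, alpha_j)/(alpha_j, alpha_j); the resulting 3x3 Cartan matrix is
[[2, -2, -1], [-1, 2, 0], [-1, 0, 2]].
The roots have two lengths (squared-length ratio 2:1); the short ones are alpha_{2}. The associated Dynkin diagram is a chain of 3 nodes with a double edge at one end; the terminal node there is the unique short simple root (B_3), so the type is B_3 (the algebra so(7)).

B3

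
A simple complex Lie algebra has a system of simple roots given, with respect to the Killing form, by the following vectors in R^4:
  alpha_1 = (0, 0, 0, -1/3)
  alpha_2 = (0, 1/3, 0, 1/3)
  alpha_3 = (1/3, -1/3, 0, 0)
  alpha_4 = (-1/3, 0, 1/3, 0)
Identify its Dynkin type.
Compute the Cartan integers a_ij = 2(alpha_i, alpha_j)/(alpha_j, alpha_j); the resulting 4x4 Cartan matrix is
[[2, -1, 0, 0], [-2, 2, -1, 0], [0, -1, 2, -1], [0, 0, -1, 2]].
The roots have two lengths (squared-length ratio 2:1); the short ones are alpha_{1}. The associated Dynkin diagram is a chain of 4 nodes with a double edge at one end; the terminal node there is the unique short simple root (B_4), so the type is B_4 (the algebra so(9)).

B_4 (so(9))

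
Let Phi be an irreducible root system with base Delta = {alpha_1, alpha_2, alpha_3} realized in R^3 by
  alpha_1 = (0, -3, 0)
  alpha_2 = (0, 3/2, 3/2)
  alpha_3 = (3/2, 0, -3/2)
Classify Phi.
type C_3

Compute the Cartan integers a_ij = 2(alpha_i, alpha_j)/(alpha_j, alpha_j); the resulting 3x3 Cartan matrix is
[[2, -2, 0], [-1, 2, -1], [0, -1, 2]].
The roots have two lengths (squared-length ratio 2:1); the short ones are alpha_{2,3}. The associated Dynkin diagram is a chain of 3 nodes with a double edge at one end; the terminal node there is the unique long simple root (C_3), so the type is C_3 (the algebra sp(6)).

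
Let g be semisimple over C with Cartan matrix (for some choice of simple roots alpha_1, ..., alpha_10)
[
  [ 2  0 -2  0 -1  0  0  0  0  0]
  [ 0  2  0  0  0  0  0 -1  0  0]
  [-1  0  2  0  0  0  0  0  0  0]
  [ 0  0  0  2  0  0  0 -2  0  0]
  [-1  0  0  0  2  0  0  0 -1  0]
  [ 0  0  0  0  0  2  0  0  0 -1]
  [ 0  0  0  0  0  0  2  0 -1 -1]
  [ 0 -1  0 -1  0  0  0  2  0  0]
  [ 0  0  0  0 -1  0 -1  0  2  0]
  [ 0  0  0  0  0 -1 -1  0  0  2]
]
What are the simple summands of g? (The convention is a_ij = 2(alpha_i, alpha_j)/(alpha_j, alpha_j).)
B7 ⊕ C3

The diagram associated to this matrix has two connected components: the simple roots {alpha_1, alpha_3, alpha_5, alpha_6, alpha_7, alpha_9, alpha_10} form a chain of 7 nodes with a double edge at one end; the terminal node there is the unique short simple root (B_7), and {alpha_2, alpha_4, alpha_8} form a chain of 3 nodes with a double edge at one end; the terminal node there is the unique long simple root (C_3). A semisimple Lie algebra decomposes uniquely as the direct sum of simple ideals, one per connected component of its Dynkin diagram, so g ≅ B_7 ⊕ C_3 (dimension 105 + 21 = 126).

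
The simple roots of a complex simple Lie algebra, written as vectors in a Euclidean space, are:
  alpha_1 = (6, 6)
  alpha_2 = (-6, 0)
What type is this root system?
Compute the Cartan integers a_ij = 2(alpha_i, alpha_j)/(alpha_j, alpha_j); the resulting 2x2 Cartan matrix is
[[2, -2], [-1, 2]].
The roots have two lengths (squared-length ratio 2:1); the short ones are alpha_{2}. The associated Dynkin diagram is a chain of 2 nodes with a double edge at one end; the terminal node there is the unique short simple root (B_2), so the type is B_2 (the algebra so(5)).

B_2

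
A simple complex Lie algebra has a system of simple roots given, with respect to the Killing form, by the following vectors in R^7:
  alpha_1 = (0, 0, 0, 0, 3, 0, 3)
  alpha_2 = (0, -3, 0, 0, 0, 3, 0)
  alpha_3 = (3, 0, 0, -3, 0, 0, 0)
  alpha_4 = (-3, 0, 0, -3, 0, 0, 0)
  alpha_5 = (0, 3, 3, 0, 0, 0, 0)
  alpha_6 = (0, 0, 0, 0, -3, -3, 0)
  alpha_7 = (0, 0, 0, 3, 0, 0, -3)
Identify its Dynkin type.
Compute the Cartan integers a_ij = 2(alpha_i, alpha_j)/(alpha_j, alpha_j); the resulting 7x7 Cartan matrix is
[[2, 0, 0, 0, 0, -1, -1], [0, 2, 0, 0, -1, -1, 0], [0, 0, 2, 0, 0, 0, -1], [0, 0, 0, 2, 0, 0, -1], [0, -1, 0, 0, 2, 0, 0], [-1, -1, 0, 0, 0, 2, 0], [-1, 0, -1, -1, 0, 0, 2]].
All simple roots have the same length, so the diagram is simply laced. The associated Dynkin diagram is a chain of 5 nodes with a fork of two nodes at one end (D_7), so the type is D_7 (the algebra so(14)).

D_7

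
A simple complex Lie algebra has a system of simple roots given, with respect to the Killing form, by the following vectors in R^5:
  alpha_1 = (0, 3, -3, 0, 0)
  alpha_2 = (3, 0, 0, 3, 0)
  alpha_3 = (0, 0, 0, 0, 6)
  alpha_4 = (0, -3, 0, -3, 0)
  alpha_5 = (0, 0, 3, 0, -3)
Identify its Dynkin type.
C5

Compute the Cartan integers a_ij = 2(alpha_i, alpha_j)/(alpha_j, alpha_j); the resulting 5x5 Cartan matrix is
[[2, 0, 0, -1, -1], [0, 2, 0, -1, 0], [0, 0, 2, 0, -2], [-1, -1, 0, 2, 0], [-1, 0, -1, 0, 2]].
The roots have two lengths (squared-length ratio 2:1); the short ones are alpha_{1,2,4,5}. The associated Dynkin diagram is a chain of 5 nodes with a double edge at one end; the terminal node there is the unique long simple root (C_5), so the type is C_5 (the algebra sp(10)).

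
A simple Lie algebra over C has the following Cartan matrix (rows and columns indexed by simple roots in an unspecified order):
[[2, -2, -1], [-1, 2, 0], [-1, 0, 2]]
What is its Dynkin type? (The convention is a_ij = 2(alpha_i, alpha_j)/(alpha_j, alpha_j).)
type B_3

The matrix has rank 3 with 2's on the diagonal. Reading the off-diagonal entries as Dynkin edges (a single edge where a_ij = a_ji = -1; a double or triple edge where a_ij * a_ji = 2 or 3), the diagram is a chain of 3 nodes with a double edge at one end; the terminal node there is the unique short simple root (B_3). One simple-root ordering that puts it in standard form is (alpha_3, alpha_1, alpha_2). So the algebra is type B_3, i.e. so(7).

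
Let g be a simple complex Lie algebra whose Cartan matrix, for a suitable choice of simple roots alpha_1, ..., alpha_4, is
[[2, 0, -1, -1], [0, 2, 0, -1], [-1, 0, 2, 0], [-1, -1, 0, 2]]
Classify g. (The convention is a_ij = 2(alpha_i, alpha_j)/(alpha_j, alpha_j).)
The matrix has rank 4 with 2's on the diagonal. Reading the off-diagonal entries as Dynkin edges (a single edge where a_ij = a_ji = -1; a double or triple edge where a_ij * a_ji = 2 or 3), the diagram is a chain of 4 nodes with single edges (A_4). One simple-root ordering that puts it in standard form is (alpha_2, alpha_4, alpha_1, alpha_3). So the algebra is type A_4, i.e. sl(5).

type A_4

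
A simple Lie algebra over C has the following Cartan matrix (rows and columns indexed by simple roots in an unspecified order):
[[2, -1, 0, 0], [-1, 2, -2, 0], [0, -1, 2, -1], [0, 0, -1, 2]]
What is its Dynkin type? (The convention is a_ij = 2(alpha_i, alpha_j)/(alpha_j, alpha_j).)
type F_4

The matrix has rank 4 with 2's on the diagonal. Reading the off-diagonal entries as Dynkin edges (a single edge where a_ij = a_ji = -1; a double or triple edge where a_ij * a_ji = 2 or 3), the diagram is a chain of 4 nodes with a double edge between the middle two (F_4). One simple-root ordering that puts it in standard form is (alpha_1, alpha_2, alpha_3, alpha_4). So the algebra is type F_4.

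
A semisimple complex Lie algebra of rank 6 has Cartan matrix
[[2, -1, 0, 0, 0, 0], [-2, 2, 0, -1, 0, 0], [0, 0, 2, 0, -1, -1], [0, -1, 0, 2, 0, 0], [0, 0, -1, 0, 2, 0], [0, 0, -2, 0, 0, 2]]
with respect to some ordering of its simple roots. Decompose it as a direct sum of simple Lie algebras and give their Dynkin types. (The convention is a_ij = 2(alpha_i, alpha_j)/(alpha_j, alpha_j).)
The diagram associated to this matrix has two connected components: the simple roots {alpha_1, alpha_2, alpha_4} form a chain of 3 nodes with a double edge at one end; the terminal node there is the unique short simple root (B_3), and {alpha_3, alpha_5, alpha_6} form a chain of 3 nodes with a double edge at one end; the terminal node there is the unique long simple root (C_3). A semisimple Lie algebra decomposes uniquely as the direct sum of simple ideals, one per connected component of its Dynkin diagram, so g ≅ B_3 ⊕ C_3 (dimension 21 + 21 = 42).

type B_3 ⊕ type C_3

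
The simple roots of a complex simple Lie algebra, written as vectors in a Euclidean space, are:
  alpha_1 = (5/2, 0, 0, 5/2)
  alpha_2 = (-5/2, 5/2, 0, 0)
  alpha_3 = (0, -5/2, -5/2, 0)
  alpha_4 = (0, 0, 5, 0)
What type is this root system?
type C_4

Compute the Cartan integers a_ij = 2(alpha_i, alpha_j)/(alpha_j, alpha_j); the resulting 4x4 Cartan matrix is
[[2, -1, 0, 0], [-1, 2, -1, 0], [0, -1, 2, -1], [0, 0, -2, 2]].
The roots have two lengths (squared-length ratio 2:1); the short ones are alpha_{1,2,3}. The associated Dynkin diagram is a chain of 4 nodes with a double edge at one end; the terminal node there is the unique long simple root (C_4), so the type is C_4 (the algebra sp(8)).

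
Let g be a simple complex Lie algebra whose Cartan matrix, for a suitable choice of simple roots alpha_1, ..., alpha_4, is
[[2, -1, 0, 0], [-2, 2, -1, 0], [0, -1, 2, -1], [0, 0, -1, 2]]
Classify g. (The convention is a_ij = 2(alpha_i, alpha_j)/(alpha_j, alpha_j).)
The matrix has rank 4 with 2's on the diagonal. Reading the off-diagonal entries as Dynkin edges (a single edge where a_ij = a_ji = -1; a double or triple edge where a_ij * a_ji = 2 or 3), the diagram is a chain of 4 nodes with a double edge at one end; the terminal node there is the unique short simple root (B_4). One simple-root ordering that puts it in standard form is (alpha_4, alpha_3, alpha_2, alpha_1). So the algebra is type B_4, i.e. so(9).

type B_4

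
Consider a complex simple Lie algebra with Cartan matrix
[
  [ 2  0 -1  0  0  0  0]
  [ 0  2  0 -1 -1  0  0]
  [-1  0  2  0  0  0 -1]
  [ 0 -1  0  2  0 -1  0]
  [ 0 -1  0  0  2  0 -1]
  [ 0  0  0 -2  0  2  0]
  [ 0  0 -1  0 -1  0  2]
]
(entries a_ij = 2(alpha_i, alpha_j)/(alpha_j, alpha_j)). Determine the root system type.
The matrix has rank 7 with 2's on the diagonal. Reading the off-diagonal entries as Dynkin edges (a single edge where a_ij = a_ji = -1; a double or triple edge where a_ij * a_ji = 2 or 3), the diagram is a chain of 7 nodes with a double edge at one end; the terminal node there is the unique long simple root (C_7). One simple-root ordering that puts it in standard form is (alpha_1, alpha_3, alpha_7, alpha_5, alpha_2, alpha_4, alpha_6). So the algebra is type C_7, i.e. sp(14).

C7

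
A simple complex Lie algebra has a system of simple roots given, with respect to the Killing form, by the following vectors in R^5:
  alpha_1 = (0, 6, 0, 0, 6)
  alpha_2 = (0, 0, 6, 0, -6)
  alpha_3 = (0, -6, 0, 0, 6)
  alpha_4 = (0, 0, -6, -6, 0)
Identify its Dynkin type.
D_4

Compute the Cartan integers a_ij = 2(alpha_i, alpha_j)/(alpha_j, alpha_j); the resulting 4x4 Cartan matrix is
[[2, -1, 0, 0], [-1, 2, -1, -1], [0, -1, 2, 0], [0, -1, 0, 2]].
All simple roots have the same length, so the diagram is simply laced. The associated Dynkin diagram is a chain of 2 nodes with a fork of two nodes at one end (D_4), so the type is D_4 (the algebra so(8)).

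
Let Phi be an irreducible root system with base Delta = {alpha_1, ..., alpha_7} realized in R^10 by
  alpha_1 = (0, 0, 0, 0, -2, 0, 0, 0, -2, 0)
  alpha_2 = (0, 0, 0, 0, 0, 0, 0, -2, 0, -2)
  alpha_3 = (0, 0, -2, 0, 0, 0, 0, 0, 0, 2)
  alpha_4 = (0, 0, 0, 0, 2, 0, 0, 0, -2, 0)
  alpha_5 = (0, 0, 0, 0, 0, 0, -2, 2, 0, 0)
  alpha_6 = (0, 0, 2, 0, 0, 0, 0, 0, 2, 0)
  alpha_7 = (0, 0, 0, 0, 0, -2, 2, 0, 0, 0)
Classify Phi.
Compute the Cartan integers a_ij = 2(alpha_i, alpha_j)/(alpha_j, alpha_j); the resulting 7x7 Cartan matrix is
[[2, 0, 0, 0, 0, -1, 0], [0, 2, -1, 0, -1, 0, 0], [0, -1, 2, 0, 0, -1, 0], [0, 0, 0, 2, 0, -1, 0], [0, -1, 0, 0, 2, 0, -1], [-1, 0, -1, -1, 0, 2, 0], [0, 0, 0, 0, -1, 0, 2]].
All simple roots have the same length, so the diagram is simply laced. The associated Dynkin diagram is a chain of 5 nodes with a fork of two nodes at one end (D_7), so the type is D_7 (the algebra so(14)).

D_7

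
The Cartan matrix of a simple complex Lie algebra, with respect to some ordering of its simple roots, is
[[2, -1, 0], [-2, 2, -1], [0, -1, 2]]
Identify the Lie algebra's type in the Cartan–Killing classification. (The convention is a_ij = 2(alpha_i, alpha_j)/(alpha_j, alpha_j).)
B_3 (so(7))

The matrix has rank 3 with 2's on the diagonal. Reading the off-diagonal entries as Dynkin edges (a single edge where a_ij = a_ji = -1; a double or triple edge where a_ij * a_ji = 2 or 3), the diagram is a chain of 3 nodes with a double edge at one end; the terminal node there is the unique short simple root (B_3). One simple-root ordering that puts it in standard form is (alpha_3, alpha_2, alpha_1). So the algebra is type B_3, i.e. so(7).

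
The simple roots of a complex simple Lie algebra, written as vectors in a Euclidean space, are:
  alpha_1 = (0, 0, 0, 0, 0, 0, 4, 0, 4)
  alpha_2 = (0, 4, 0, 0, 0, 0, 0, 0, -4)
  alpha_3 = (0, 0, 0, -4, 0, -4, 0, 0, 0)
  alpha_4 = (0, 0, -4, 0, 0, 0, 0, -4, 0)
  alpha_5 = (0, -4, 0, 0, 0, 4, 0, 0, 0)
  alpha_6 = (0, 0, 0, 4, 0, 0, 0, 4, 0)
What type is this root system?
A_6

Compute the Cartan integers a_ij = 2(alpha_i, alpha_j)/(alpha_j, alpha_j); the resulting 6x6 Cartan matrix is
[[2, -1, 0, 0, 0, 0], [-1, 2, 0, 0, -1, 0], [0, 0, 2, 0, -1, -1], [0, 0, 0, 2, 0, -1], [0, -1, -1, 0, 2, 0], [0, 0, -1, -1, 0, 2]].
All simple roots have the same length, so the diagram is simply laced. The associated Dynkin diagram is a chain of 6 nodes with single edges (A_6), so the type is A_6 (the algebra sl(7)).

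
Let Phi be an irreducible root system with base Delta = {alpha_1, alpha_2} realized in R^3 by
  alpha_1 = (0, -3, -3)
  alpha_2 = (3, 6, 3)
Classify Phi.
Compute the Cartan integers a_ij = 2(alpha_i, alpha_j)/(alpha_j, alpha_j); the resulting 2x2 Cartan matrix is
[[2, -1], [-3, 2]].
The roots have two lengths (squared-length ratio 3:1); the short ones are alpha_{1}. The associated Dynkin diagram is two nodes joined by a triple edge (G_2), so the type is G_2.

G2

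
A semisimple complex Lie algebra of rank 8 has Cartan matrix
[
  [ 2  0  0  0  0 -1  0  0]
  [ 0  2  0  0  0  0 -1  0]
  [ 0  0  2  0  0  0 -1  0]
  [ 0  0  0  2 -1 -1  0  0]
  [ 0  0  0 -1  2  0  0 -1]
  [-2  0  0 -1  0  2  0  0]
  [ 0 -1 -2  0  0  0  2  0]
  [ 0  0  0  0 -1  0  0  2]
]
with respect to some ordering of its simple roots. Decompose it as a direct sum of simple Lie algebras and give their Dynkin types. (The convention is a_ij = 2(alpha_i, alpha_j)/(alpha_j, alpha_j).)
The diagram associated to this matrix has two connected components: the simple roots {alpha_2, alpha_3, alpha_7} form a chain of 3 nodes with a double edge at one end; the terminal node there is the unique short simple root (B_3), and {alpha_1, alpha_4, alpha_5, alpha_6, alpha_8} form a chain of 5 nodes with a double edge at one end; the terminal node there is the unique short simple root (B_5). A semisimple Lie algebra decomposes uniquely as the direct sum of simple ideals, one per connected component of its Dynkin diagram, so g ≅ B_3 ⊕ B_5 (dimension 21 + 55 = 76).

B3 ⊕ B5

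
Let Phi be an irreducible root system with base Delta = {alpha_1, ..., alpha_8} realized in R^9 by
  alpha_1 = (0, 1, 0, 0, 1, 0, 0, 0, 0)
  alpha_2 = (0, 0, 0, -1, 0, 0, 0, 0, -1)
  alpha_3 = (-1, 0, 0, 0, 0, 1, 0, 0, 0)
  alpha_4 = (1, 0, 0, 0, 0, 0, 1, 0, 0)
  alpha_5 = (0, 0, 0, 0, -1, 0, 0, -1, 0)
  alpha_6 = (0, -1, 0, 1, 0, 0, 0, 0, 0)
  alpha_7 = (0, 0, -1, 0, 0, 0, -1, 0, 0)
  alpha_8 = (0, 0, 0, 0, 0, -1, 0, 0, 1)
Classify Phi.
Compute the Cartan integers a_ij = 2(alpha_i, alpha_j)/(alpha_j, alpha_j); the resulting 8x8 Cartan matrix is
[[2, 0, 0, 0, -1, -1, 0, 0], [0, 2, 0, 0, 0, -1, 0, -1], [0, 0, 2, -1, 0, 0, 0, -1], [0, 0, -1, 2, 0, 0, -1, 0], [-1, 0, 0, 0, 2, 0, 0, 0], [-1, -1, 0, 0, 0, 2, 0, 0], [0, 0, 0, -1, 0, 0, 2, 0], [0, -1, -1, 0, 0, 0, 0, 2]].
All simple roots have the same length, so the diagram is simply laced. The associated Dynkin diagram is a chain of 8 nodes with single edges (A_8), so the type is A_8 (the algebra sl(9)).

A_8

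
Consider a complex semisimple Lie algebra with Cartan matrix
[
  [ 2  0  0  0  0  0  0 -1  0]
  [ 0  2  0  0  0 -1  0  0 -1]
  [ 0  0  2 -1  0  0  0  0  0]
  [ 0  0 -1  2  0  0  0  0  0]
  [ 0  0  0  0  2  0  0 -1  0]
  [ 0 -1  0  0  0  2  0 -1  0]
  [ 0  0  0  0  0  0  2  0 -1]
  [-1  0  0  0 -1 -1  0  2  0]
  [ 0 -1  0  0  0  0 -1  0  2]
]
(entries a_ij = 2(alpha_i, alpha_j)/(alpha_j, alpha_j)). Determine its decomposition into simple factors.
type A_2 + type D_7

The diagram associated to this matrix has two connected components: the simple roots {alpha_3, alpha_4} form a chain of 2 nodes with single edges (A_2), and {alpha_1, alpha_2, alpha_5, alpha_6, alpha_7, alpha_8, alpha_9} form a chain of 5 nodes with a fork of two nodes at one end (D_7). A semisimple Lie algebra decomposes uniquely as the direct sum of simple ideals, one per connected component of its Dynkin diagram, so g ≅ A_2 ⊕ D_7 (dimension 8 + 91 = 99).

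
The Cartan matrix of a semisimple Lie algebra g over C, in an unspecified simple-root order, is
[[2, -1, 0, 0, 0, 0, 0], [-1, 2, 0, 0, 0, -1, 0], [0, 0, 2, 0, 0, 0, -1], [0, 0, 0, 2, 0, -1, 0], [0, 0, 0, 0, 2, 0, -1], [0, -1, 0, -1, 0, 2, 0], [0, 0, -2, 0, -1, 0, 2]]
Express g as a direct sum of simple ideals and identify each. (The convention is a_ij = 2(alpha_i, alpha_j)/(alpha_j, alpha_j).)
The diagram associated to this matrix has two connected components: the simple roots {alpha_1, alpha_2, alpha_4, alpha_6} form a chain of 4 nodes with single edges (A_4), and {alpha_3, alpha_5, alpha_7} form a chain of 3 nodes with a double edge at one end; the terminal node there is the unique short simple root (B_3). A semisimple Lie algebra decomposes uniquely as the direct sum of simple ideals, one per connected component of its Dynkin diagram, so g ≅ A_4 ⊕ B_3 (dimension 24 + 21 = 45).

A4 + B3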